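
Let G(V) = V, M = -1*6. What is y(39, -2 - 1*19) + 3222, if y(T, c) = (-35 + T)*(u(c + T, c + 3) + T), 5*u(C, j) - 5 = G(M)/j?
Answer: 50734/15 ≈ 3382.3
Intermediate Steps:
M = -6
u(C, j) = 1 - 6/(5*j) (u(C, j) = 1 + (-6/j)/5 = 1 - 6/(5*j))
y(T, c) = (-35 + T)*(T + (9/5 + c)/(3 + c)) (y(T, c) = (-35 + T)*((-6/5 + (c + 3))/(c + 3) + T) = (-35 + T)*((-6/5 + (3 + c))/(3 + c) + T) = (-35 + T)*((9/5 + c)/(3 + c) + T) = (-35 + T)*(T + (9/5 + c)/(3 + c)))
y(39, -2 - 1*19) + 3222 = (-63 - 35*(-2 - 1*19) + (1/5)*39*(9 + 5*(-2 - 1*19)) + 39*(-35 + 39)*(3 + (-2 - 1*19)))/(3 + (-2 - 1*19)) + 3222 = (-63 - 35*(-2 - 19) + (1/5)*39*(9 + 5*(-2 - 19)) + 39*4*(3 + (-2 - 19)))/(3 + (-2 - 19)) + 3222 = (-63 - 35*(-21) + (1/5)*39*(9 + 5*(-21)) + 39*4*(3 - 21))/(3 - 21) + 3222 = (-63 + 735 + (1/5)*39*(9 - 105) + 39*4*(-18))/(-18) + 3222 = -(-63 + 735 + (1/5)*39*(-96) - 2808)/18 + 3222 = -(-63 + 735 - 3744/5 - 2808)/18 + 3222 = -1/18*(-14424/5) + 3222 = 2404/15 + 3222 = 50734/15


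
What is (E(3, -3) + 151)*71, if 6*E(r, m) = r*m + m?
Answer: 10579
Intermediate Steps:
E(r, m) = m/6 + m*r/6 (E(r, m) = (r*m + m)/6 = (m*r + m)/6 = (m + m*r)/6 = m/6 + m*r/6)
(E(3, -3) + 151)*71 = ((⅙)*(-3)*(1 + 3) + 151)*71 = ((⅙)*(-3)*4 + 151)*71 = (-2 + 151)*71 = 149*71 = 10579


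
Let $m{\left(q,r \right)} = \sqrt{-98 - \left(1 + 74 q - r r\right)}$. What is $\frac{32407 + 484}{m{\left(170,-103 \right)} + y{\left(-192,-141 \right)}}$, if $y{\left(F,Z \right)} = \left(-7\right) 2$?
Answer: $- \frac{230237}{1133} - \frac{98673 i \sqrt{230}}{2266} \approx -203.21 - 660.39 i$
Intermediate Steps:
$m{\left(q,r \right)} = \sqrt{-99 + r^{2} - 74 q}$ ($m{\left(q,r \right)} = \sqrt{-98 - \left(1 - r^{2} + 74 q\right)} = \sqrt{-99 + r^{2} - 74 q}$)
$y{\left(F,Z \right)} = -14$
$\frac{32407 + 484}{m{\left(170,-103 \right)} + y{\left(-192,-141 \right)}} = \frac{32407 + 484}{\sqrt{-99 + \left(-103\right)^{2} - 12580} - 14} = \frac{32891}{\sqrt{-99 + 10609 - 12580} - 14} = \frac{32891}{\sqrt{-2070} - 14} = \frac{32891}{3 i \sqrt{230} - 14} = \frac{32891}{-14 + 3 i \sqrt{230}}$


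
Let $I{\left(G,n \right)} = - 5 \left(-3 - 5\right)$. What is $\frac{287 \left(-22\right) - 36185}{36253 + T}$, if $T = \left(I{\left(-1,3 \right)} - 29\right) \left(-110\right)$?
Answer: $- \frac{42499}{35043} \approx -1.2128$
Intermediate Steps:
$I{\left(G,n \right)} = 40$ ($I{\left(G,n \right)} = \left(-5\right) \left(-8\right) = 40$)
$T = -1210$ ($T = \left(40 - 29\right) \left(-110\right) = 11 \left(-110\right) = -1210$)
$\frac{287 \left(-22\right) - 36185}{36253 + T} = \frac{287 \left(-22\right) - 36185}{36253 - 1210} = \frac{-6314 - 36185}{35043} = \left(-42499\right) \frac{1}{35043} = - \frac{42499}{35043}$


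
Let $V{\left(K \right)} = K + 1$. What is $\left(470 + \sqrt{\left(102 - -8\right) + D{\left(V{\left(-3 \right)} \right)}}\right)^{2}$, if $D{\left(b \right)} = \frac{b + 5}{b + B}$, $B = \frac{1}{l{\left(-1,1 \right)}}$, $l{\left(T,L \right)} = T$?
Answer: $\left(470 + \sqrt{109}\right)^{2} \approx 2.3082 \cdot 10^{5}$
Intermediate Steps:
$B = -1$ ($B = \frac{1}{-1} = -1$)
$V{\left(K \right)} = 1 + K$
$D{\left(b \right)} = \frac{5 + b}{-1 + b}$ ($D{\left(b \right)} = \frac{b + 5}{b - 1} = \frac{5 + b}{-1 + b}$)
$\left(470 + \sqrt{\left(102 - -8\right) + D{\left(V{\left(-3 \right)} \right)}}\right)^{2} = \left(470 + \sqrt{\left(102 - -8\right) + \frac{5 + \left(1 - 3\right)}{-1 + \left(1 - 3\right)}}\right)^{2} = \left(470 + \sqrt{\left(102 + 8\right) + \frac{5 - 2}{-1 - 2}}\right)^{2} = \left(470 + \sqrt{110 + \frac{1}{-3} \cdot 3}\right)^{2} = \left(470 + \sqrt{110 - 1}\right)^{2} = \left(470 + \sqrt{109}\right)^{2}$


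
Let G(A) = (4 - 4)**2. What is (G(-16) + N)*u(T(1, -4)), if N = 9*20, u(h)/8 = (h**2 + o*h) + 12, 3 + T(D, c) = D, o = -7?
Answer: 43200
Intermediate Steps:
G(A) = 0 (G(A) = 0**2 = 0)
T(D, c) = -3 + D
u(h) = 96 - 56*h + 8*h**2 (u(h) = 8*((h**2 - 7*h) + 12) = 8*(12 + h**2 - 7*h) = 96 - 56*h + 8*h**2)
N = 180
(G(-16) + N)*u(T(1, -4)) = (0 + 180)*(96 - 56*(-3 + 1) + 8*(-3 + 1)**2) = 180*(96 - 56*(-2) + 8*(-2)**2) = 180*(96 + 112 + 8*4) = 180*(96 + 112 + 32) = 180*240 = 43200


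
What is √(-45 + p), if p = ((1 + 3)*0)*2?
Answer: 3*I*√5 ≈ 6.7082*I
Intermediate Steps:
p = 0 (p = (4*0)*2 = 0*2 = 0)
√(-45 + p) = √(-45 + 0) = √(-45) = 3*I*√5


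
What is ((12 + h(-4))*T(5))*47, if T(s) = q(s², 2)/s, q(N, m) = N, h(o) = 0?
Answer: 2820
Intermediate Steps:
T(s) = s (T(s) = s²/s = s)
((12 + h(-4))*T(5))*47 = ((12 + 0)*5)*47 = (12*5)*47 = 60*47 = 2820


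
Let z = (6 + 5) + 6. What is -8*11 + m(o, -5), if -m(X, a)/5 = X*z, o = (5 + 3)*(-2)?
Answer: 1272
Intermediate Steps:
z = 17 (z = 11 + 6 = 17)
o = -16 (o = 8*(-2) = -16)
m(X, a) = -85*X (m(X, a) = -5*X*17 = -85*X)
-8*11 + m(o, -5) = -8*11 - 85*(-16) = -88 + 1360 = 1272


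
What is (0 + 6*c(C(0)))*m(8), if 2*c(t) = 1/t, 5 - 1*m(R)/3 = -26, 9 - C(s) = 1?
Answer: 279/8 ≈ 34.875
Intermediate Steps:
C(s) = 8 (C(s) = 9 - 1*1 = 9 - 1 = 8)
m(R) = 93 (m(R) = 15 - 3*(-26) = 15 + 78 = 93)
c(t) = 1/(2*t)
(0 + 6*c(C(0)))*m(8) = (0 + 6*((½)/8))*93 = (0 + 6*((½)*(⅛)))*93 = (0 + 6*(1/16))*93 = (0 + 3/8)*93 = (3/8)*93 = 279/8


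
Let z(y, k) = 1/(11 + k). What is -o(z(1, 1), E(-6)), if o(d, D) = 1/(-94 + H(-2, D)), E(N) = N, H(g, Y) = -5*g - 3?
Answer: 1/87 ≈ 0.011494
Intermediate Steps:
H(g, Y) = -3 - 5*g
o(d, D) = -1/87 (o(d, D) = 1/(-94 + (-3 - 5*(-2))) = 1/(-94 + (-3 + 10)) = 1/(-94 + 7) = 1/(-87) = -1/87)
-o(z(1, 1), E(-6)) = -1*(-1/87) = 1/87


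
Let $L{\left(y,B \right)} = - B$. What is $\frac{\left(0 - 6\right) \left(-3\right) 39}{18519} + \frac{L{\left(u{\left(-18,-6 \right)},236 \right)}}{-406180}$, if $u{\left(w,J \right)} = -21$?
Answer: $\frac{24125737}{626837285} \approx 0.038488$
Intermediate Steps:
$\frac{\left(0 - 6\right) \left(-3\right) 39}{18519} + \frac{L{\left(u{\left(-18,-6 \right)},236 \right)}}{-406180} = \frac{\left(0 - 6\right) \left(-3\right) 39}{18519} + \frac{\left(-1\right) 236}{-406180} = \left(0 - 6\right) \left(-3\right) 39 \cdot \frac{1}{18519} - - \frac{59}{101545} = \left(-6\right) \left(-3\right) 39 \cdot \frac{1}{18519} + \frac{59}{101545} = 18 \cdot 39 \cdot \frac{1}{18519} + \frac{59}{101545} = 702 \cdot \frac{1}{18519} + \frac{59}{101545} = \frac{234}{6173} + \frac{59}{101545} = \frac{24125737}{626837285}$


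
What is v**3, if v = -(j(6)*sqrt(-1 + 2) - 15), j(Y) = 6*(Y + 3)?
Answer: -59319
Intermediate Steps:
j(Y) = 18 + 6*Y (j(Y) = 6*(3 + Y) = 18 + 6*Y)
v = -39 (v = -((18 + 6*6)*sqrt(-1 + 2) - 15) = -((18 + 36)*sqrt(1) - 15) = -(54*1 - 15) = -(54 - 15) = -1*39 = -39)
v**3 = (-39)**3 = -59319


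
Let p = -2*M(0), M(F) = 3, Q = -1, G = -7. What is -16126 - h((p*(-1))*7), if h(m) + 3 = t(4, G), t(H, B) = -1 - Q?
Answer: -16123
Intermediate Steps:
p = -6 (p = -2*3 = -6)
t(H, B) = 0 (t(H, B) = -1 - 1*(-1) = -1 + 1 = 0)
h(m) = -3 (h(m) = -3 + 0 = -3)
-16126 - h((p*(-1))*7) = -16126 - 1*(-3) = -16126 + 3 = -16123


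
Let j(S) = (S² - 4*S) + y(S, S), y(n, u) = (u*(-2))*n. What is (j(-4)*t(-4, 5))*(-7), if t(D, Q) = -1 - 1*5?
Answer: 0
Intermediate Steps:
t(D, Q) = -6 (t(D, Q) = -1 - 5 = -6)
y(n, u) = -2*n*u (y(n, u) = (-2*u)*n = -2*n*u)
j(S) = -S² - 4*S (j(S) = (S² - 4*S) - 2*S*S = (S² - 4*S) - 2*S² = -S² - 4*S)
(j(-4)*t(-4, 5))*(-7) = (-4*(-4 - 1*(-4))*(-6))*(-7) = (-4*(-4 + 4)*(-6))*(-7) = (-4*0*(-6))*(-7) = (0*(-6))*(-7) = 0*(-7) = 0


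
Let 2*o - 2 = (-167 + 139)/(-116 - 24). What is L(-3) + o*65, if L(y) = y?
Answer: 137/2 ≈ 68.500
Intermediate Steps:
o = 11/10 (o = 1 + ((-167 + 139)/(-116 - 24))/2 = 1 + (-28/(-140))/2 = 1 + (-28*(-1/140))/2 = 1 + (½)*(⅕) = 1 + ⅒ = 11/10 ≈ 1.1000)
L(-3) + o*65 = -3 + (11/10)*65 = -3 + 143/2 = 137/2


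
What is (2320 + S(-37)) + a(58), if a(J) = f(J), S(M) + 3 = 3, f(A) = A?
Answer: 2378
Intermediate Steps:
S(M) = 0 (S(M) = -3 + 3 = 0)
a(J) = J
(2320 + S(-37)) + a(58) = (2320 + 0) + 58 = 2320 + 58 = 2378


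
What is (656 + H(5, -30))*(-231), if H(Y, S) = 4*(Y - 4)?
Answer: -152460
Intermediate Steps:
H(Y, S) = -16 + 4*Y (H(Y, S) = 4*(-4 + Y) = -16 + 4*Y)
(656 + H(5, -30))*(-231) = (656 + (-16 + 4*5))*(-231) = (656 + (-16 + 20))*(-231) = (656 + 4)*(-231) = 660*(-231) = -152460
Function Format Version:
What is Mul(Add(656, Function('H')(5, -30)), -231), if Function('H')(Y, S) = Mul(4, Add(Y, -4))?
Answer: -152460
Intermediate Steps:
Function('H')(Y, S) = Add(-16, Mul(4, Y)) (Function('H')(Y, S) = Mul(4, Add(-4, Y)) = Add(-16, Mul(4, Y)))
Mul(Add(656, Function('H')(5, -30)), -231) = Mul(Add(656, Add(-16, Mul(4, 5))), -231) = Mul(Add(656, Add(-16, 20)), -231) = Mul(Add(656, 4), -231) = Mul(660, -231) = -152460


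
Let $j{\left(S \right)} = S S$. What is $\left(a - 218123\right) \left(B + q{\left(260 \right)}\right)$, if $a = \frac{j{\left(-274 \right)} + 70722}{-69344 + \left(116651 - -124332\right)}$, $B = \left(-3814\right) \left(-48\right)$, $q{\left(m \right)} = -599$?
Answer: $- \frac{6831473040086927}{171639} \approx -3.9801 \cdot 10^{10}$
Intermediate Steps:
$j{\left(S \right)} = S^{2}$
$B = 183072$
$a = \frac{145798}{171639}$ ($a = \frac{\left(-274\right)^{2} + 70722}{-69344 + \left(116651 - -124332\right)} = \frac{75076 + 70722}{-69344 + \left(116651 + 124332\right)} = \frac{145798}{-69344 + 240983} = \frac{145798}{171639} \approx 0.84945$)
$\left(a - 218123\right) \left(B + q{\left(260 \right)}\right) = \left(\frac{145798}{171639} - 218123\right) \left(183072 - 599\right) = \left(- \frac{37438267799}{171639}\right) 182473 = - \frac{6831473040086927}{171639}$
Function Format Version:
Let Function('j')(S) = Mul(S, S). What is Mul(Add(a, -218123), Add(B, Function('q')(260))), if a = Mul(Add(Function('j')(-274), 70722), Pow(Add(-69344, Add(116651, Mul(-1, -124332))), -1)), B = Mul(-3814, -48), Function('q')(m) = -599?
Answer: Rational(-6831473040086927, 171639) ≈ -3.9801e+10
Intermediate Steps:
Function('j')(S) = Pow(S, 2)
B = 183072
a = Rational(145798, 171639) (a = Mul(Add(Pow(-274, 2), 70722), Pow(Add(-69344, Add(116651, Mul(-1, -124332))), -1)) = Mul(Add(75076, 70722), Pow(Add(-69344, Add(116651, 124332)), -1)) = Mul(145798, Pow(Add(-69344, 240983), -1)) = Mul(145798, Pow(171639, -1)) = Mul(145798, Rational(1, 171639)) = Rational(145798, 171639) ≈ 0.84945)
Mul(Add(a, -218123), Add(B, Function('q')(260))) = Mul(Add(Rational(145798, 171639), -218123), Add(183072, -599)) = Mul(Rational(-37438267799, 171639), 182473) = Rational(-6831473040086927, 171639)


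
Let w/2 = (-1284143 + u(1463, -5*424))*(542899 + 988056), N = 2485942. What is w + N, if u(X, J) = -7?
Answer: -3931949240558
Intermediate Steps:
w = -3931951726500 (w = 2*((-1284143 - 7)*(542899 + 988056)) = 2*(-1284150*1530955) = 2*(-1965975863250) = -3931951726500)
w + N = -3931951726500 + 2485942 = -3931949240558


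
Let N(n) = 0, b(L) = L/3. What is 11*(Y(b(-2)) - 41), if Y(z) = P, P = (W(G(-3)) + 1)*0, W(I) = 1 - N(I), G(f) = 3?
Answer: -451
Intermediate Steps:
b(L) = L/3 (b(L) = L*(⅓) = L/3)
W(I) = 1 (W(I) = 1 - 1*0 = 1 + 0 = 1)
P = 0 (P = (1 + 1)*0 = 2*0 = 0)
Y(z) = 0
11*(Y(b(-2)) - 41) = 11*(0 - 41) = 11*(-41) = -451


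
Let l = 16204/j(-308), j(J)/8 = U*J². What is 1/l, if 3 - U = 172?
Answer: -32064032/4051 ≈ -7915.1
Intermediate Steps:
U = -169 (U = 3 - 1*172 = 3 - 172 = -169)
j(J) = -1352*J² (j(J) = 8*(-169*J²) = -1352*J²)
l = -4051/32064032 (l = 16204/((-1352*(-308)²)) = 16204/((-1352*94864)) = 16204/(-128256128) = 16204*(-1/128256128) = -4051/32064032 ≈ -0.00012634)
1/l = 1/(-4051/32064032) = -32064032/4051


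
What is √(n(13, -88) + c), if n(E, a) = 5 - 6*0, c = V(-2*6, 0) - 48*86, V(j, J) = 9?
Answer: 11*I*√34 ≈ 64.141*I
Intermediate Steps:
c = -4119 (c = 9 - 48*86 = 9 - 4128 = -4119)
n(E, a) = 5 (n(E, a) = 5 + 0 = 5)
√(n(13, -88) + c) = √(5 - 4119) = √(-4114) = 11*I*√34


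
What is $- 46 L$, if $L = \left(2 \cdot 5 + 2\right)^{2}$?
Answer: $-6624$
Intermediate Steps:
$L = 144$ ($L = \left(10 + 2\right)^{2} = 12^{2} = 144$)
$- 46 L = \left(-46\right) 144 = -6624$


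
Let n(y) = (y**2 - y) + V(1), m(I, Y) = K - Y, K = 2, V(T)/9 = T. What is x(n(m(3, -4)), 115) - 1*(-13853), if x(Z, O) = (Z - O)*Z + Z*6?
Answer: 11123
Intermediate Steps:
V(T) = 9*T
m(I, Y) = 2 - Y
n(y) = 9 + y**2 - y (n(y) = (y**2 - y) + 9*1 = (y**2 - y) + 9 = 9 + y**2 - y)
x(Z, O) = 6*Z + Z*(Z - O) (x(Z, O) = Z*(Z - O) + 6*Z = 6*Z + Z*(Z - O))
x(n(m(3, -4)), 115) - 1*(-13853) = (9 + (2 - 1*(-4))**2 - (2 - 1*(-4)))*(6 + (9 + (2 - 1*(-4))**2 - (2 - 1*(-4))) - 1*115) - 1*(-13853) = (9 + (2 + 4)**2 - (2 + 4))*(6 + (9 + (2 + 4)**2 - (2 + 4)) - 115) + 13853 = (9 + 6**2 - 1*6)*(6 + (9 + 6**2 - 1*6) - 115) + 13853 = (9 + 36 - 6)*(6 + (9 + 36 - 6) - 115) + 13853 = 39*(6 + 39 - 115) + 13853 = 39*(-70) + 13853 = -2730 + 13853 = 11123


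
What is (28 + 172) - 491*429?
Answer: -210439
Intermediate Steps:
(28 + 172) - 491*429 = 200 - 210639 = -210439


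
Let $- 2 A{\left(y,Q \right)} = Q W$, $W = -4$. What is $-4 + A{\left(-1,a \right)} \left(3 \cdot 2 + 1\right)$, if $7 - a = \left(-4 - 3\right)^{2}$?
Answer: $-592$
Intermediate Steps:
$a = -42$ ($a = 7 - \left(-4 - 3\right)^{2} = 7 - \left(-7\right)^{2} = 7 - 49 = -42$)
$A{\left(y,Q \right)} = 2 Q$ ($A{\left(y,Q \right)} = - \frac{Q \left(-4\right)}{2} = - \frac{\left(-4\right) Q}{2} = 2 Q$)
$-4 + A{\left(-1,a \right)} \left(3 \cdot 2 + 1\right) = -4 + 2 \left(-42\right) \left(3 \cdot 2 + 1\right) = -4 - 84 \left(6 + 1\right) = -4 - 588 = -592$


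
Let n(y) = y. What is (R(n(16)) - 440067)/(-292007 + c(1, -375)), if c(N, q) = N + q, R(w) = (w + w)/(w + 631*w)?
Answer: 139061171/92392396 ≈ 1.5051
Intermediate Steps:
R(w) = 1/316 (R(w) = (2*w)/((632*w)) = (2*w)*(1/(632*w)) = 1/316)
(R(n(16)) - 440067)/(-292007 + c(1, -375)) = (1/316 - 440067)/(-292007 + (1 - 375)) = -139061171/(316*(-292007 - 374)) = -139061171/316/(-292381) = -139061171/316*(-1/292381) = 139061171/92392396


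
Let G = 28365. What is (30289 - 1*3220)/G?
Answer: 9023/9455 ≈ 0.95431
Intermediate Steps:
(30289 - 1*3220)/G = (30289 - 1*3220)/28365 = (30289 - 3220)*(1/28365) = 27069*(1/28365) = 9023/9455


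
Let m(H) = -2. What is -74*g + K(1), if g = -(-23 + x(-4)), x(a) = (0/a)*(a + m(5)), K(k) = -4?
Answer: -1706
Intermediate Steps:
x(a) = 0 (x(a) = (0/a)*(a - 2) = 0*(-2 + a) = 0)
g = 23 (g = -(-23 + 0) = -1*(-23) = 23)
-74*g + K(1) = -74*23 - 4 = -1702 - 4 = -1706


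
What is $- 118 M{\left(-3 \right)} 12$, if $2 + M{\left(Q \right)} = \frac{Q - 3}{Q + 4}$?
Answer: $11328$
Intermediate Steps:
$M{\left(Q \right)} = -2 + \frac{-3 + Q}{4 + Q}$ ($M{\left(Q \right)} = -2 + \frac{Q - 3}{Q + 4} = -2 + \frac{-3 + Q}{4 + Q}$)
$- 118 M{\left(-3 \right)} 12 = - 118 \frac{-11 - -3}{4 - 3} \cdot 12 = - 118 \frac{-11 + 3}{1} \cdot 12 = - 118 \cdot 1 \left(-8\right) 12 = - 118 \left(\left(-8\right) 12\right) = \left(-118\right) \left(-96\right) = 11328$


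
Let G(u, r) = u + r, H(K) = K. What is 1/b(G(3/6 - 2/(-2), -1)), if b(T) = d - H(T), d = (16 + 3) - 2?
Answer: 2/33 ≈ 0.060606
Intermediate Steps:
d = 17 (d = 19 - 2 = 17)
G(u, r) = r + u
b(T) = 17 - T
1/b(G(3/6 - 2/(-2), -1)) = 1/(17 - (-1 + (3/6 - 2/(-2)))) = 1/(17 - (-1 + (3*(⅙) - 2*(-½)))) = 1/(17 - (-1 + (½ + 1))) = 1/(17 - (-1 + 3/2)) = 1/(17 - 1*½) = 1/(17 - ½) = 1/(33/2) = 2/33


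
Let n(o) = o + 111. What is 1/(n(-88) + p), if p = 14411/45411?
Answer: 45411/1058864 ≈ 0.042886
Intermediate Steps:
n(o) = 111 + o
p = 14411/45411 (p = 14411*(1/45411) = 14411/45411 ≈ 0.31735)
1/(n(-88) + p) = 1/((111 - 88) + 14411/45411) = 1/(23 + 14411/45411) = 1/(1058864/45411) = 45411/1058864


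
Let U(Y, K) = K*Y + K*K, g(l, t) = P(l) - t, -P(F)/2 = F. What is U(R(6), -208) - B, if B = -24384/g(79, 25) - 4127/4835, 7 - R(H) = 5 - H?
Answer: 12230248867/294935 ≈ 41468.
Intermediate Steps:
P(F) = -2*F
R(H) = 2 + H (R(H) = 7 - (5 - H) = 7 + (-5 + H) = 2 + H)
g(l, t) = -t - 2*l (g(l, t) = -2*l - t = -t - 2*l)
U(Y, K) = K² + K*Y (U(Y, K) = K*Y + K² = K² + K*Y)
B = 39047133/294935 (B = -24384/(-1*25 - 2*79) - 4127/4835 = -24384/(-25 - 158) - 4127*1/4835 = -24384/(-183) - 4127/4835 = -24384*(-1/183) - 4127/4835 = 8128/61 - 4127/4835 = 39047133/294935 ≈ 132.39)
U(R(6), -208) - B = -208*(-208 + (2 + 6)) - 1*39047133/294935 = -208*(-208 + 8) - 39047133/294935 = -208*(-200) - 39047133/294935 = 41600 - 39047133/294935 = 12230248867/294935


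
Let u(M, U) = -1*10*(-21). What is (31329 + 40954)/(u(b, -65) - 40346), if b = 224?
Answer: -72283/40136 ≈ -1.8010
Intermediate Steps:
u(M, U) = 210 (u(M, U) = -10*(-21) = 210)
(31329 + 40954)/(u(b, -65) - 40346) = (31329 + 40954)/(210 - 40346) = 72283/(-40136) = 72283*(-1/40136) = -72283/40136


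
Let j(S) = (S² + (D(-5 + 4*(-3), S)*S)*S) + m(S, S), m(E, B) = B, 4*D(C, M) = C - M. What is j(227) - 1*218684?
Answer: -3310197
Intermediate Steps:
D(C, M) = -M/4 + C/4 (D(C, M) = (C - M)/4 = -M/4 + C/4)
j(S) = S + S² + S²*(-17/4 - S/4) (j(S) = (S² + ((-S/4 + (-5 + 4*(-3))/4)*S)*S) + S = (S² + ((-S/4 + (-5 - 12)/4)*S)*S) + S = (S² + ((-S/4 + (¼)*(-17))*S)*S) + S = (S² + ((-S/4 - 17/4)*S)*S) + S = (S² + ((-17/4 - S/4)*S)*S) + S = (S² + (S*(-17/4 - S/4))*S) + S = (S² + S²*(-17/4 - S/4)) + S = S + S² + S²*(-17/4 - S/4))
j(227) - 1*218684 = (¼)*227*(4 - 1*227² - 13*227) - 1*218684 = (¼)*227*(4 - 1*51529 - 2951) - 218684 = (¼)*227*(4 - 51529 - 2951) - 218684 = (¼)*227*(-54476) - 218684 = -3091513 - 218684 = -3310197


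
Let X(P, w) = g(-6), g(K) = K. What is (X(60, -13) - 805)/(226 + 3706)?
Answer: -811/3932 ≈ -0.20626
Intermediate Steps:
X(P, w) = -6
(X(60, -13) - 805)/(226 + 3706) = (-6 - 805)/(226 + 3706) = -811/3932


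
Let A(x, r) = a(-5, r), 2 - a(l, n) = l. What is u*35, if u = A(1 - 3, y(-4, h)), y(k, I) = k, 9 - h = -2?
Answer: 245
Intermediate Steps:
h = 11 (h = 9 - 1*(-2) = 9 + 2 = 11)
a(l, n) = 2 - l
A(x, r) = 7 (A(x, r) = 2 - 1*(-5) = 2 + 5 = 7)
u = 7
u*35 = 7*35 = 245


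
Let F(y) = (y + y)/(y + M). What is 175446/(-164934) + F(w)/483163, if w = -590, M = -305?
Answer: -842978604751/792472839851 ≈ -1.0637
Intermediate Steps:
F(y) = 2*y/(-305 + y) (F(y) = (y + y)/(y - 305) = (2*y)/(-305 + y) = 2*y/(-305 + y))
175446/(-164934) + F(w)/483163 = 175446/(-164934) + (2*(-590)/(-305 - 590))/483163 = 175446*(-1/164934) + (2*(-590)/(-895))*(1/483163) = -9747/9163 + (2*(-590)*(-1/895))*(1/483163) = -9747/9163 + (236/179)*(1/483163) = -9747/9163 + 236/86486177 = -842978604751/792472839851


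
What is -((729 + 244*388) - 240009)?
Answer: 144608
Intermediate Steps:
-((729 + 244*388) - 240009) = -((729 + 94672) - 240009) = -(95401 - 240009) = -1*(-144608) = 144608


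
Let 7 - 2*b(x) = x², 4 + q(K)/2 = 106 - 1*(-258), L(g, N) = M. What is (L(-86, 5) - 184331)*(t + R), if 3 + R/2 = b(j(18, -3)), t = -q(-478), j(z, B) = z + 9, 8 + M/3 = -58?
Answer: 267197992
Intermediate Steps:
M = -198 (M = -24 + 3*(-58) = -24 - 174 = -198)
j(z, B) = 9 + z
L(g, N) = -198
q(K) = 720 (q(K) = -8 + 2*(106 - 1*(-258)) = -8 + 2*(106 + 258) = -8 + 2*364 = -8 + 728 = 720)
t = -720 (t = -1*720 = -720)
b(x) = 7/2 - x²/2
R = -728 (R = -6 + 2*(7/2 - (9 + 18)²/2) = -6 + 2*(7/2 - ½*27²) = -6 + 2*(7/2 - ½*729) = -6 + 2*(7/2 - 729/2) = -6 + 2*(-361) = -6 - 722 = -728)
(L(-86, 5) - 184331)*(t + R) = (-198 - 184331)*(-720 - 728) = -184529*(-1448) = 267197992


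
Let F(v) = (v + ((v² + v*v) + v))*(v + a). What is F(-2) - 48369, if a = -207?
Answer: -49205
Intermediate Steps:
F(v) = (-207 + v)*(2*v + 2*v²) (F(v) = (v + ((v² + v*v) + v))*(v - 207) = (v + ((v² + v²) + v))*(-207 + v) = (v + (2*v² + v))*(-207 + v) = (v + (v + 2*v²))*(-207 + v) = (2*v + 2*v²)*(-207 + v) = (-207 + v)*(2*v + 2*v²))
F(-2) - 48369 = 2*(-2)*(-207 + (-2)² - 206*(-2)) - 48369 = 2*(-2)*(-207 + 4 + 412) - 48369 = 2*(-2)*209 - 48369 = -836 - 48369 = -49205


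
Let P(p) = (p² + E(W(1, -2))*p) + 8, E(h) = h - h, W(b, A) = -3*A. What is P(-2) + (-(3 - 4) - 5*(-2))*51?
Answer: 573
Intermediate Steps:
E(h) = 0
P(p) = 8 + p² (P(p) = (p² + 0*p) + 8 = (p² + 0) + 8 = p² + 8 = 8 + p²)
P(-2) + (-(3 - 4) - 5*(-2))*51 = (8 + (-2)²) + (-(3 - 4) - 5*(-2))*51 = (8 + 4) + (-1*(-1) + 10)*51 = 12 + (1 + 10)*51 = 12 + 11*51 = 12 + 561 = 573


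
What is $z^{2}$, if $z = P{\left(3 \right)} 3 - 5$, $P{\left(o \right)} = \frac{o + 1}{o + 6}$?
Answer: $\frac{121}{9} \approx 13.444$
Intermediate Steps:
$P{\left(o \right)} = \frac{1 + o}{6 + o}$
$z = - \frac{11}{3}$ ($z = \frac{1 + 3}{6 + 3} \cdot 3 - 5 = \frac{1}{9} \cdot 4 \cdot 3 - 5 = \frac{4}{9} \cdot 3 - 5 = \frac{4}{3} - 5 = - \frac{11}{3} \approx -3.6667$)
$z^{2} = \left(- \frac{11}{3}\right)^{2} = \frac{121}{9}$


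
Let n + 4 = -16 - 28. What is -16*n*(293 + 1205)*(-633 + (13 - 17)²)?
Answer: -709836288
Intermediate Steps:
n = -48 (n = -4 + (-16 - 28) = -4 - 44 = -48)
-16*n*(293 + 1205)*(-633 + (13 - 17)²) = -(-768)*(293 + 1205)*(-633 + (13 - 17)²) = -(-768)*1498*(-633 + (-4)²) = -(-768)*1498*(-633 + 16) = -(-768)*1498*(-617) = -(-768)*(-924266) = -16*44364768 = -709836288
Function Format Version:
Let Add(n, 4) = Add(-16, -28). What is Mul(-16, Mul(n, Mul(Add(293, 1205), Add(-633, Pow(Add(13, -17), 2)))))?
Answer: -709836288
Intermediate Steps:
n = -48 (n = Add(-4, Add(-16, -28)) = Add(-4, -44) = -48)
Mul(-16, Mul(n, Mul(Add(293, 1205), Add(-633, Pow(Add(13, -17), 2))))) = Mul(-16, Mul(-48, Mul(Add(293, 1205), Add(-633, Pow(Add(13, -17), 2))))) = Mul(-16, Mul(-48, Mul(1498, Add(-633, Pow(-4, 2))))) = Mul(-16, Mul(-48, Mul(1498, Add(-633, 16)))) = Mul(-16, Mul(-48, Mul(1498, -617))) = Mul(-16, Mul(-48, -924266)) = Mul(-16, 44364768) = -709836288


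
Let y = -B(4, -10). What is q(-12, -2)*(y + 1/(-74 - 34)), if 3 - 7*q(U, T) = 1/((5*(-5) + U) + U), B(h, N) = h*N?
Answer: 22829/1323 ≈ 17.255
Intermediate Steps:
B(h, N) = N*h
y = 40 (y = -(-10)*4 = -1*(-40) = 40)
q(U, T) = 3/7 - 1/(7*(-25 + 2*U)) (q(U, T) = 3/7 - 1/(7*((5*(-5) + U) + U)) = 3/7 - 1/(7*((-25 + U) + U)) = 3/7 - 1/(7*(-25 + 2*U)))
q(-12, -2)*(y + 1/(-74 - 34)) = (2*(-38 + 3*(-12))/(7*(-25 + 2*(-12))))*(40 + 1/(-74 - 34)) = (2*(-38 - 36)/(7*(-25 - 24)))*(40 + 1/(-108)) = ((2/7)*(-74)/(-49))*(40 - 1/108) = ((2/7)*(-1/49)*(-74))*(4319/108) = (148/343)*(4319/108) = 22829/1323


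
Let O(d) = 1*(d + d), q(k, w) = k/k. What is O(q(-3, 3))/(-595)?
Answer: -2/595 ≈ -0.0033613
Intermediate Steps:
q(k, w) = 1
O(d) = 2*d (O(d) = 1*(2*d) = 2*d)
O(q(-3, 3))/(-595) = (2*1)/(-595) = 2*(-1/595) = -2/595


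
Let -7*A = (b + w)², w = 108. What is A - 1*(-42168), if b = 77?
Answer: 260951/7 ≈ 37279.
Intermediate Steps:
A = -34225/7 (A = -(77 + 108)²/7 = -⅐*185² = -⅐*34225 = -34225/7 ≈ -4889.3)
A - 1*(-42168) = -34225/7 - 1*(-42168) = -34225/7 + 42168 = 260951/7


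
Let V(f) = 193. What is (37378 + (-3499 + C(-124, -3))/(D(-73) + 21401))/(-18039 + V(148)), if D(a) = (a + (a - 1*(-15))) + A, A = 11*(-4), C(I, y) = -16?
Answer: -793381913/378799196 ≈ -2.0945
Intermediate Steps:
A = -44
D(a) = -29 + 2*a (D(a) = (a + (a - 1*(-15))) - 44 = (a + (a + 15)) - 44 = (a + (15 + a)) - 44 = (15 + 2*a) - 44 = -29 + 2*a)
(37378 + (-3499 + C(-124, -3))/(D(-73) + 21401))/(-18039 + V(148)) = (37378 + (-3499 - 16)/((-29 + 2*(-73)) + 21401))/(-18039 + 193) = (37378 - 3515/((-29 - 146) + 21401))/(-17846) = (37378 - 3515/(-175 + 21401))*(-1/17846) = (37378 - 3515/21226)*(-1/17846) = (793381913/21226)*(-1/17846) = -793381913/378799196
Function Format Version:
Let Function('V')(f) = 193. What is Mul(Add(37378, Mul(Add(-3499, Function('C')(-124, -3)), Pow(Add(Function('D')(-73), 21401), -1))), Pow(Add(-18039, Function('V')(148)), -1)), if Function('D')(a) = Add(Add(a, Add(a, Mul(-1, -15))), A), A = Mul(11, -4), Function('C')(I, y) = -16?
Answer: Rational(-793381913, 378799196) ≈ -2.0945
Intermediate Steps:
A = -44
Function('D')(a) = Add(-29, Mul(2, a)) (Function('D')(a) = Add(Add(a, Add(a, Mul(-1, -15))), -44) = Add(Add(a, Add(a, 15)), -44) = Add(Add(a, Add(15, a)), -44) = Add(Add(15, Mul(2, a)), -44) = Add(-29, Mul(2, a)))
Mul(Add(37378, Mul(Add(-3499, Function('C')(-124, -3)), Pow(Add(Function('D')(-73), 21401), -1))), Pow(Add(-18039, Function('V')(148)), -1)) = Mul(Add(37378, Mul(Add(-3499, -16), Pow(Add(Add(-29, Mul(2, -73)), 21401), -1))), Pow(Add(-18039, 193), -1)) = Mul(Add(37378, Mul(-3515, Pow(Add(Add(-29, -146), 21401), -1))), Pow(-17846, -1)) = Mul(Add(37378, Mul(-3515, Pow(Add(-175, 21401), -1))), Rational(-1, 17846)) = Mul(Add(37378, Mul(-3515, Pow(21226, -1))), Rational(-1, 17846)) = Mul(Add(37378, Mul(-3515, Rational(1, 21226))), Rational(-1, 17846)) = Mul(Add(37378, Rational(-3515, 21226)), Rational(-1, 17846)) = Mul(Rational(793381913, 21226), Rational(-1, 17846)) = Rational(-793381913, 378799196)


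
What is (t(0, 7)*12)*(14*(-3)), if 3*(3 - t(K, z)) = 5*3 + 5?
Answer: 1848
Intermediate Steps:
t(K, z) = -11/3 (t(K, z) = 3 - (5*3 + 5)/3 = 3 - (15 + 5)/3 = 3 - 1/3*20 = 3 - 20/3 = -11/3)
(t(0, 7)*12)*(14*(-3)) = (-11/3*12)*(14*(-3)) = -44*(-42) = 1848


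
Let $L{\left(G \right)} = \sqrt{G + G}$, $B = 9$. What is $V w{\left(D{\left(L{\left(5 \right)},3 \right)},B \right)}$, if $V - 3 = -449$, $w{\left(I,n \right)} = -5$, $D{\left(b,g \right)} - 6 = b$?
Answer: $2230$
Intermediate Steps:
$L{\left(G \right)} = \sqrt{2} \sqrt{G}$ ($L{\left(G \right)} = \sqrt{2 G} = \sqrt{2} \sqrt{G}$)
$D{\left(b,g \right)} = 6 + b$
$V = -446$ ($V = 3 - 449 = -446$)
$V w{\left(D{\left(L{\left(5 \right)},3 \right)},B \right)} = \left(-446\right) \left(-5\right) = 2230$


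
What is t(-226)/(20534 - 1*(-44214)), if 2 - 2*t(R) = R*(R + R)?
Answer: -51075/64748 ≈ -0.78883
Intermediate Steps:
t(R) = 1 - R**2 (t(R) = 1 - R*(R + R)/2 = 1 - R*2*R/2 = 1 - R**2)
t(-226)/(20534 - 1*(-44214)) = (1 - 1*(-226)**2)/(20534 - 1*(-44214)) = (1 - 1*51076)/(20534 + 44214) = (1 - 51076)/64748 = -51075*1/64748 = -51075/64748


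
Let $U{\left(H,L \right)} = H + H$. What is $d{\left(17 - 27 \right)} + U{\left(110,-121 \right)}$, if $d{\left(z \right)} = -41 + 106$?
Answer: $285$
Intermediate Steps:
$U{\left(H,L \right)} = 2 H$
$d{\left(z \right)} = 65$
$d{\left(17 - 27 \right)} + U{\left(110,-121 \right)} = 65 + 2 \cdot 110 = 65 + 220 = 285$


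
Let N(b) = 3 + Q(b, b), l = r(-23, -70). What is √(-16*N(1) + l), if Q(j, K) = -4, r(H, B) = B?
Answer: 3*I*√6 ≈ 7.3485*I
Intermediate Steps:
l = -70
N(b) = -1 (N(b) = 3 - 4 = -1)
√(-16*N(1) + l) = √(-16*(-1) - 70) = √(16 - 70) = √(-54) = 3*I*√6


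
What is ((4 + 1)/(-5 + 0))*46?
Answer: -46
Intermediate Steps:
((4 + 1)/(-5 + 0))*46 = (5/(-5))*46 = (5*(-⅕))*46 = -1*46 = -46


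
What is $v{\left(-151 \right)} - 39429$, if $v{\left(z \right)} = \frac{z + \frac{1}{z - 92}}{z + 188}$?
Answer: $- \frac{354542833}{8991} \approx -39433.0$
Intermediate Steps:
$v{\left(z \right)} = \frac{z + \frac{1}{-92 + z}}{188 + z}$
$v{\left(-151 \right)} - 39429 = \frac{1 + \left(-151\right)^{2} - -13892}{-17296 + \left(-151\right)^{2} + 96 \left(-151\right)} - 39429 = \frac{1 + 22801 + 13892}{-17296 + 22801 - 14496} - 39429 = \frac{1}{-8991} \cdot 36694 - 39429 = \left(- \frac{1}{8991}\right) 36694 - 39429 = - \frac{36694}{8991} - 39429 = - \frac{354542833}{8991}$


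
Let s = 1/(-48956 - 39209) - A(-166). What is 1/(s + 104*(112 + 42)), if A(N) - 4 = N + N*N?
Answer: -88165/1003141371 ≈ -8.7889e-5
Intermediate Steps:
A(N) = 4 + N + N² (A(N) = 4 + (N + N*N) = 4 + (N + N²) = 4 + N + N²)
s = -2415192011/88165 (s = 1/(-48956 - 39209) - (4 - 166 + (-166)²) = 1/(-88165) - (4 - 166 + 27556) = -1/88165 - 1*27394 = -1/88165 - 27394 = -2415192011/88165 ≈ -27394.)
1/(s + 104*(112 + 42)) = 1/(-2415192011/88165 + 104*(112 + 42)) = 1/(-2415192011/88165 + 104*154) = 1/(-2415192011/88165 + 16016) = 1/(-1003141371/88165) = -88165/1003141371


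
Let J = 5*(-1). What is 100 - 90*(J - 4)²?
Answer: -7190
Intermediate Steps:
J = -5
100 - 90*(J - 4)² = 100 - 90*(-5 - 4)² = 100 - 90*(-9)² = 100 - 90*81 = 100 - 7290 = -7190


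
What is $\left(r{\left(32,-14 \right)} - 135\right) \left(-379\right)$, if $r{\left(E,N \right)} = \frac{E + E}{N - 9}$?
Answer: $\frac{1201051}{23} \approx 52220.0$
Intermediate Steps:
$r{\left(E,N \right)} = \frac{2 E}{-9 + N}$
$\left(r{\left(32,-14 \right)} - 135\right) \left(-379\right) = \left(2 \cdot 32 \frac{1}{-9 - 14} - 135\right) \left(-379\right) = \left(2 \cdot 32 \frac{1}{-23} - 135\right) \left(-379\right) = \left(2 \cdot 32 \left(- \frac{1}{23}\right) - 135\right) \left(-379\right) = \left(- \frac{64}{23} - 135\right) \left(-379\right) = \left(- \frac{3169}{23}\right) \left(-379\right) = \frac{1201051}{23}$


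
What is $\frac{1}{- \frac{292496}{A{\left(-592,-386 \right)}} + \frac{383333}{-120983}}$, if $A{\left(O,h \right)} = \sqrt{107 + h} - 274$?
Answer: $\frac{1169562487623506911}{1244820293641399326307} - \frac{12843692075962032 i \sqrt{31}}{1244820293641399326307} \approx 0.00093954 - 5.7447 \cdot 10^{-5} i$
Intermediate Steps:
$A{\left(O,h \right)} = -274 + \sqrt{107 + h}$
$\frac{1}{- \frac{292496}{A{\left(-592,-386 \right)}} + \frac{383333}{-120983}} = \frac{1}{- \frac{292496}{-274 + \sqrt{107 - 386}} + \frac{383333}{-120983}} = \frac{1}{- \frac{292496}{-274 + \sqrt{-279}} + 383333 \left(- \frac{1}{120983}\right)} = \frac{1}{- \frac{292496}{-274 + 3 i \sqrt{31}} - \frac{383333}{120983}} = \frac{1}{- \frac{383333}{120983} - \frac{292496}{-274 + 3 i \sqrt{31}}}$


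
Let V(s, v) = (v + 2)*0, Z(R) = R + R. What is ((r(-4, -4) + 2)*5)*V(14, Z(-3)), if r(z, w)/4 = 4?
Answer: 0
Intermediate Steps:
r(z, w) = 16 (r(z, w) = 4*4 = 16)
Z(R) = 2*R
V(s, v) = 0 (V(s, v) = (2 + v)*0 = 0)
((r(-4, -4) + 2)*5)*V(14, Z(-3)) = ((16 + 2)*5)*0 = (18*5)*0 = 90*0 = 0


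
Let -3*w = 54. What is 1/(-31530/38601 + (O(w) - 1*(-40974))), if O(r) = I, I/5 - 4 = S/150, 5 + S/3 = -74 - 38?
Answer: 128670/5273087441 ≈ 2.4401e-5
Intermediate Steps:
w = -18 (w = -⅓*54 = -18)
S = -351 (S = -15 + 3*(-74 - 38) = -15 + 3*(-112) = -15 - 336 = -351)
I = 83/10 (I = 20 + 5*(-351/150) = 20 + 5*(-351*1/150) = 20 + 5*(-117/50) = 20 - 117/10 = 83/10 ≈ 8.3000)
O(r) = 83/10
1/(-31530/38601 + (O(w) - 1*(-40974))) = 1/(-31530/38601 + (83/10 - 1*(-40974))) = 1/(-31530*1/38601 + (83/10 + 40974)) = 1/(-10510/12867 + 409823/10) = 1/(5273087441/128670) = 128670/5273087441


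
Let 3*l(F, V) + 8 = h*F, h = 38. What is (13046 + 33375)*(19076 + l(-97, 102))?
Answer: 2485101814/3 ≈ 8.2837e+8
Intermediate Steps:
l(F, V) = -8/3 + 38*F/3 (l(F, V) = -8/3 + (38*F)/3 = -8/3 + 38*F/3)
(13046 + 33375)*(19076 + l(-97, 102)) = (13046 + 33375)*(19076 + (-8/3 + (38/3)*(-97))) = 46421*(19076 + (-8/3 - 3686/3)) = 46421*(19076 - 3694/3) = 46421*(53534/3) = 2485101814/3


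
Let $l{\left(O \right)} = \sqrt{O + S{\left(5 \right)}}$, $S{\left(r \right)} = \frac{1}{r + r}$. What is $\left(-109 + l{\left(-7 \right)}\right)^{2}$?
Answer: $\frac{\left(1090 - i \sqrt{690}\right)^{2}}{100} \approx 11874.0 - 572.64 i$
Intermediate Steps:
$S{\left(r \right)} = \frac{1}{2 r}$
$l{\left(O \right)} = \sqrt{\frac{1}{10} + O}$ ($l{\left(O \right)} = \sqrt{O + \frac{1}{2 \cdot 5}} = \sqrt{O + \frac{1}{2} \cdot \frac{1}{5}} = \sqrt{O + \frac{1}{10}} = \sqrt{\frac{1}{10} + O}$)
$\left(-109 + l{\left(-7 \right)}\right)^{2} = \left(-109 + \frac{\sqrt{10 + 100 \left(-7\right)}}{10}\right)^{2} = \left(-109 + \frac{\sqrt{10 - 700}}{10}\right)^{2} = \left(-109 + \frac{\sqrt{-690}}{10}\right)^{2} = \left(-109 + \frac{i \sqrt{690}}{10}\right)^{2}$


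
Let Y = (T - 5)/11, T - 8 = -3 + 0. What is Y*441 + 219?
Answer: 219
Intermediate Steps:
T = 5 (T = 8 + (-3 + 0) = 8 - 3 = 5)
Y = 0 (Y = (5 - 5)/11 = (1/11)*0 = 0)
Y*441 + 219 = 0*441 + 219 = 0 + 219 = 219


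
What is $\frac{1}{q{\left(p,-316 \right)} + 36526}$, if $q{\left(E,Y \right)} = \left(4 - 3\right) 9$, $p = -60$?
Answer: $\frac{1}{36535} \approx 2.7371 \cdot 10^{-5}$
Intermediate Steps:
$q{\left(E,Y \right)} = 9$ ($q{\left(E,Y \right)} = 1 \cdot 9 = 9$)
$\frac{1}{q{\left(p,-316 \right)} + 36526} = \frac{1}{9 + 36526} = \frac{1}{36535}$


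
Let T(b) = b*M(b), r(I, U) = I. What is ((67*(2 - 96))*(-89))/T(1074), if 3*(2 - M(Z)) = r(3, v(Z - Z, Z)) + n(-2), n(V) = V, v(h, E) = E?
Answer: 280261/895 ≈ 313.14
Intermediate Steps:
M(Z) = 5/3 (M(Z) = 2 - (3 - 2)/3 = 2 - ⅓*1 = 2 - ⅓ = 5/3)
T(b) = 5*b/3 (T(b) = b*(5/3) = 5*b/3)
((67*(2 - 96))*(-89))/T(1074) = ((67*(2 - 96))*(-89))/(((5/3)*1074)) = ((67*(-94))*(-89))/1790 = -6298*(-89)*(1/1790) = 560522*(1/1790) = 280261/895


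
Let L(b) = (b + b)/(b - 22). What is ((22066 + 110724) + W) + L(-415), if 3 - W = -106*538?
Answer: 82952607/437 ≈ 1.8982e+5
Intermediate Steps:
L(b) = 2*b/(-22 + b) (L(b) = (2*b)/(-22 + b) = 2*b/(-22 + b))
W = 57031 (W = 3 - (-106)*538 = 3 - 1*(-57028) = 3 + 57028 = 57031)
((22066 + 110724) + W) + L(-415) = ((22066 + 110724) + 57031) + 2*(-415)/(-22 - 415) = (132790 + 57031) + 2*(-415)/(-437) = 189821 + 2*(-415)*(-1/437) = 189821 + 830/437 = 82952607/437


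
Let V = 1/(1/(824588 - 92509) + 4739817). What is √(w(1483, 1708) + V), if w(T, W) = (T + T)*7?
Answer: √62495427352237187479994872302/1734960244772 ≈ 144.09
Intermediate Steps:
w(T, W) = 14*T (w(T, W) = (2*T)*7 = 14*T)
V = 732079/3469920489544 (V = 1/(1/732079 + 4739817) = 1/(3469920489544/732079) = 732079/3469920489544 ≈ 2.1098e-7)
√(w(1483, 1708) + V) = √(14*1483 + 732079/3469920489544) = √(20762 + 732079/3469920489544) = √(72042489204644607/3469920489544) = √62495427352237187479994872302/1734960244772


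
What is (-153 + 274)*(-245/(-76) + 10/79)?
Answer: 2433915/6004 ≈ 405.38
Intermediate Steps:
(-153 + 274)*(-245/(-76) + 10/79) = 121*(-245*(-1/76) + 10*(1/79)) = 121*(245/76 + 10/79) = 121*(20115/6004) = 2433915/6004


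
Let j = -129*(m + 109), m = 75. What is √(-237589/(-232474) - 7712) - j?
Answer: 23736 + I*√3444077139406/21134 ≈ 23736.0 + 87.812*I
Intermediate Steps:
j = -23736 (j = -129*(75 + 109) = -129*184 = -23736)
√(-237589/(-232474) - 7712) - j = √(-237589/(-232474) - 7712) - 1*(-23736) = √(-237589*(-1/232474) - 7712) + 23736 = √(21599/21134 - 7712) + 23736 = √(-162963809/21134) + 23736 = I*√3444077139406/21134 + 23736 = 23736 + I*√3444077139406/21134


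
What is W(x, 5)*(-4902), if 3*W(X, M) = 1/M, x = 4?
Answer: -1634/5 ≈ -326.80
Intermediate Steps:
W(X, M) = 1/(3*M)
W(x, 5)*(-4902) = ((⅓)/5)*(-4902) = ((⅓)*(⅕))*(-4902) = (1/15)*(-4902) = -1634/5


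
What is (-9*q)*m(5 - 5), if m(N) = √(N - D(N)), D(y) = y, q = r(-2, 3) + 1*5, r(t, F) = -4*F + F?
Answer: 0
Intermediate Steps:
r(t, F) = -3*F
q = -4 (q = -3*3 + 1*5 = -9 + 5 = -4)
m(N) = 0 (m(N) = √(N - N) = √0 = 0)
(-9*q)*m(5 - 5) = -9*(-4)*0 = 36*0 = 0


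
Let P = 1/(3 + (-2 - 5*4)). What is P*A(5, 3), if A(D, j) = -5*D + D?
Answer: 20/19 ≈ 1.0526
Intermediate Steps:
A(D, j) = -4*D
P = -1/19 (P = 1/(3 + (-2 - 20)) = 1/(3 - 22) = 1/(-19) = -1/19 ≈ -0.052632)
P*A(5, 3) = -(-4)*5/19 = -1/19*(-20) = 20/19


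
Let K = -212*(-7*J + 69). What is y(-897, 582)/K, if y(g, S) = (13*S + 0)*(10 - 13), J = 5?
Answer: 11349/3604 ≈ 3.1490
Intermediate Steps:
y(g, S) = -39*S (y(g, S) = (13*S)*(-3) = -39*S)
K = -7208 (K = -212*(-7*5 + 69) = -212*(-35 + 69) = -212*34 = -7208)
y(-897, 582)/K = -39*582/(-7208) = -22698*(-1/7208) = 11349/3604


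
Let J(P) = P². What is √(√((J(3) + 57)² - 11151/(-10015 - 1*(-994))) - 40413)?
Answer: √(-365416326237 + 9021*√4377593607)/3007 ≈ 200.87*I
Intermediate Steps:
√(√((J(3) + 57)² - 11151/(-10015 - 1*(-994))) - 40413) = √(√((3² + 57)² - 11151/(-10015 - 1*(-994))) - 40413) = √(√((9 + 57)² - 11151/(-10015 + 994)) - 40413) = √(√(66² - 11151/(-9021)) - 40413) = √(√(4356 - 11151*(-1/9021)) - 40413) = √(√(4356 + 3717/3007) - 40413) = √(√(13102209/3007) - 40413) = √(3*√4377593607/3007 - 40413) = √(-40413 + 3*√4377593607/3007)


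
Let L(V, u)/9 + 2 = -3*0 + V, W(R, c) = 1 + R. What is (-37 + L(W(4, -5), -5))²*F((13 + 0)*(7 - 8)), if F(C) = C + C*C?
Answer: 15600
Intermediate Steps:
L(V, u) = -18 + 9*V (L(V, u) = -18 + 9*(-3*0 + V) = -18 + 9*(0 + V) = -18 + 9*V)
F(C) = C + C²
(-37 + L(W(4, -5), -5))²*F((13 + 0)*(7 - 8)) = (-37 + (-18 + 9*(1 + 4)))²*(((13 + 0)*(7 - 8))*(1 + (13 + 0)*(7 - 8))) = (-37 + (-18 + 9*5))²*((13*(-1))*(1 + 13*(-1))) = (-37 + (-18 + 45))²*(-13*(1 - 13)) = (-37 + 27)²*(-13*(-12)) = (-10)²*156 = 100*156 = 15600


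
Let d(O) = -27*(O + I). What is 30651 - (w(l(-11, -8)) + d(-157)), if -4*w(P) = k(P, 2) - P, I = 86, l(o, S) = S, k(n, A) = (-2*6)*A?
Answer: 28730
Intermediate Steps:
k(n, A) = -12*A
w(P) = 6 + P/4 (w(P) = -(-12*2 - P)/4 = -(-24 - P)/4 = 6 + P/4)
d(O) = -2322 - 27*O (d(O) = -27*(O + 86) = -27*(86 + O) = -2322 - 27*O)
30651 - (w(l(-11, -8)) + d(-157)) = 30651 - ((6 + (¼)*(-8)) + (-2322 - 27*(-157))) = 30651 - ((6 - 2) + (-2322 + 4239)) = 30651 - (4 + 1917) = 30651 - 1*1921 = 30651 - 1921 = 28730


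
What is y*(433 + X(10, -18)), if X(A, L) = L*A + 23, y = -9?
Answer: -2484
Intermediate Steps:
X(A, L) = 23 + A*L (X(A, L) = A*L + 23 = 23 + A*L)
y*(433 + X(10, -18)) = -9*(433 + (23 + 10*(-18))) = -9*(433 + (23 - 180)) = -9*(433 - 157) = -9*276 = -2484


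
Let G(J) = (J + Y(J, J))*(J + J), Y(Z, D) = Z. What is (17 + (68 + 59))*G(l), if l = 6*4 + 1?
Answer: 360000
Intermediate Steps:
l = 25 (l = 24 + 1 = 25)
G(J) = 4*J**2 (G(J) = (J + J)*(J + J) = (2*J)*(2*J) = 4*J**2)
(17 + (68 + 59))*G(l) = (17 + (68 + 59))*(4*25**2) = (17 + 127)*(4*625) = 144*2500 = 360000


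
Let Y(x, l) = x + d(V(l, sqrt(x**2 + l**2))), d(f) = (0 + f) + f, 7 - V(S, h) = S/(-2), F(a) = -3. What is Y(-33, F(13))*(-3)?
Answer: 66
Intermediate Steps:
V(S, h) = 7 + S/2 (V(S, h) = 7 - S/(-2) = 7 - S*(-1)/2 = 7 - (-1)*S/2 = 7 + S/2)
d(f) = 2*f (d(f) = f + f = 2*f)
Y(x, l) = 14 + l + x (Y(x, l) = x + 2*(7 + l/2) = x + (14 + l) = 14 + l + x)
Y(-33, F(13))*(-3) = (14 - 3 - 33)*(-3) = -22*(-3) = 66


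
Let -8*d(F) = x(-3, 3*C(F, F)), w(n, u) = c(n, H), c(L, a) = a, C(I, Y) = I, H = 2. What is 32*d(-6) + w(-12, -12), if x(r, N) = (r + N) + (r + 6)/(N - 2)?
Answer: 433/5 ≈ 86.600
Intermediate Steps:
x(r, N) = N + r + (6 + r)/(-2 + N) (x(r, N) = (N + r) + (6 + r)/(-2 + N) = N + r + (6 + r)/(-2 + N))
w(n, u) = 2
d(F) = -(9 - 15*F + 9*F**2)/(8*(-2 + 3*F)) (d(F) = -(6 + (3*F)**2 - 1*(-3) - 6*F + (3*F)*(-3))/(8*(-2 + 3*F)) = -(6 + 9*F**2 + 3 - 6*F - 9*F)/(8*(-2 + 3*F)) = -(9 - 15*F + 9*F**2)/(8*(-2 + 3*F)))
32*d(-6) + w(-12, -12) = 32*(3*(-3 - 3*(-6)**2 + 5*(-6))/(8*(-2 + 3*(-6)))) + 2 = 32*(3*(-3 - 3*36 - 30)/(8*(-2 - 18))) + 2 = 32*((3/8)*(-3 - 108 - 30)/(-20)) + 2 = 32*((3/8)*(-1/20)*(-141)) + 2 = 32*(423/160) + 2 = 423/5 + 2 = 433/5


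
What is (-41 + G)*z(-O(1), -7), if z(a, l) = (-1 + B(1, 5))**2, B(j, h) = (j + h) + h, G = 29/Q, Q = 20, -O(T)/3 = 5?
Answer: -3955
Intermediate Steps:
O(T) = -15 (O(T) = -3*5 = -15)
G = 29/20 ≈ 1.4500
B(j, h) = j + 2*h (B(j, h) = (h + j) + h = j + 2*h)
z(a, l) = 100 (z(a, l) = (-1 + (1 + 2*5))**2 = (-1 + (1 + 10))**2 = (-1 + 11)**2 = 10**2 = 100)
(-41 + G)*z(-O(1), -7) = (-41 + 29/20)*100 = -791/20*100 = -3955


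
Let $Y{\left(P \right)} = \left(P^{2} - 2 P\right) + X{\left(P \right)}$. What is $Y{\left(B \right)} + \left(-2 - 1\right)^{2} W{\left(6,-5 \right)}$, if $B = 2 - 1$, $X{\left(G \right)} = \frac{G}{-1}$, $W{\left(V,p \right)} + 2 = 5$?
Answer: $25$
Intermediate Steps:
$W{\left(V,p \right)} = 3$ ($W{\left(V,p \right)} = -2 + 5 = 3$)
$X{\left(G \right)} = - G$ ($X{\left(G \right)} = G \left(-1\right) = - G$)
$B = 1$
$Y{\left(P \right)} = P^{2} - 3 P$ ($Y{\left(P \right)} = \left(P^{2} - 2 P\right) - P = P^{2} - 3 P$)
$Y{\left(B \right)} + \left(-2 - 1\right)^{2} W{\left(6,-5 \right)} = 1 \left(-3 + 1\right) + \left(-2 - 1\right)^{2} \cdot 3 = 1 \left(-2\right) + \left(-3\right)^{2} \cdot 3 = -2 + 9 \cdot 3 = -2 + 27 = 25$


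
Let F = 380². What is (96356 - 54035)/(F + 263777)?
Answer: 14107/136059 ≈ 0.10368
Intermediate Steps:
F = 144400
(96356 - 54035)/(F + 263777) = (96356 - 54035)/(144400 + 263777) = 42321/408177 = 42321*(1/408177) = 14107/136059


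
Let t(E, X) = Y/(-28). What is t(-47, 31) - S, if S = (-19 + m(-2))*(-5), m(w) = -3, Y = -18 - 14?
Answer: -762/7 ≈ -108.86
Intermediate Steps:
Y = -32
t(E, X) = 8/7 (t(E, X) = -32/(-28) = -32*(-1/28) = 8/7)
S = 110 (S = (-19 - 3)*(-5) = -22*(-5) = 110)
t(-47, 31) - S = 8/7 - 1*110 = 8/7 - 110 = -762/7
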